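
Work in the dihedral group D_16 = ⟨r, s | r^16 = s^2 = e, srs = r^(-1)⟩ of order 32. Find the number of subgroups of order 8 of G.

5

|G| = 32 and 8 | 32, so subgroups of order 8 are possible by Lagrange.
The subgroups of order 8 are: {e, r^2, r^4, r^6, r^8, r^10, r^12, r^14}; {e, r^4, r^8, r^12, r^2s, r^6s, r^10s, r^14s}; {e, r^4, r^8, r^12, r^3s, r^7s, r^11s, r^15s}; {e, r^4, r^8, r^12, s, r^4s, r^8s, r^12s}; … (5 in all).
So G has 5 subgroups of order 8.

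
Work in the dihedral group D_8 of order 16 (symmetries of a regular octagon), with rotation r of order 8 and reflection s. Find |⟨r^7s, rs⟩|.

8

|⟨r^7s⟩| = 2 and |⟨rs⟩| = 2, so |H| is a multiple of lcm(2, 2) = 2 and divides |G| = 16.
Closing under the operation: H = {e, r^2, r^4, r^6, rs, r^3s, r^5s, r^7s}, so |H| = 8.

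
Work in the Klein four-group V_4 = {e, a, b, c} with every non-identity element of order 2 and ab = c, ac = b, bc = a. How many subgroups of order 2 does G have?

|G| = 4 and 2 | 4, so subgroups of order 2 are possible by Lagrange.
The subgroups of order 2 are: {e, a}; {e, b}; {e, c}.
So G has 3 subgroups of order 2.

3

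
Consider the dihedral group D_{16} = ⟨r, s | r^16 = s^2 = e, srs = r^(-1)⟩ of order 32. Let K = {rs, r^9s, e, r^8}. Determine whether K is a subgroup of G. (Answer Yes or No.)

|K| = 4 divides |G| = 32, consistent with Lagrange.
K contains the identity, every element's inverse is in K, and K is closed under ·: it is a subgroup.

Yes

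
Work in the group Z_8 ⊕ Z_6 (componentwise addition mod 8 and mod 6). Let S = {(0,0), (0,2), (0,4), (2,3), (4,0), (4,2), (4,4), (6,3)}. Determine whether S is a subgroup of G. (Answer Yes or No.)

No

Closure fails: (4,4) + (2,3) = (6,1) ∉ S. So S is not a subgroup.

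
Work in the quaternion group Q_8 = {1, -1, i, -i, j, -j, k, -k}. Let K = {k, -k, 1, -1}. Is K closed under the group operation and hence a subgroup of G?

|K| = 4 divides |G| = 8, consistent with Lagrange.
K contains the identity, every element's inverse is in K, and K is closed under ·: it is a subgroup.
In fact K = ⟨-k⟩.

Yes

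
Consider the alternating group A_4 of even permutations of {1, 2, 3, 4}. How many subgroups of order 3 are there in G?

|G| = 12 and 3 | 12, so subgroups of order 3 are possible by Lagrange.
The subgroups of order 3 are: {e, (1 2 3), (1 3 2)}; {e, (1 2 4), (1 4 2)}; {e, (1 3 4), (1 4 3)}; {e, (2 3 4), (2 4 3)}.
So G has 4 subgroups of order 3.

4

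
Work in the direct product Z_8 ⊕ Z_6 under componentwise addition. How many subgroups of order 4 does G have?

|G| = 48 and 4 | 48, so subgroups of order 4 are possible by Lagrange.
The subgroups of order 4 are: {(0,0), (0,3), (4,0), (4,3)}; {(0,0), (2,0), (4,0), (6,0)}; {(0,0), (2,3), (4,0), (6,3)}.
So G has 3 subgroups of order 4.

3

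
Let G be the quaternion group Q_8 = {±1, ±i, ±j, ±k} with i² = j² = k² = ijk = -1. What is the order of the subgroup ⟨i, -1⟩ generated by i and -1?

4

|⟨i⟩| = 4 and |⟨-1⟩| = 2, so |H| is a multiple of lcm(4, 2) = 4 and divides |G| = 8.
Closing under the operation: H = {1, -1, i, -i}, so |H| = 4.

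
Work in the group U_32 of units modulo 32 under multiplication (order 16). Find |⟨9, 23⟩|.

|⟨9⟩| = 4 and |⟨23⟩| = 4, so |H| is a multiple of lcm(4, 4) = 4 and divides |G| = 16.
Closing under the operation: H = {1, 7, 9, 15, 17, 23, 25, 31}, so |H| = 8.

8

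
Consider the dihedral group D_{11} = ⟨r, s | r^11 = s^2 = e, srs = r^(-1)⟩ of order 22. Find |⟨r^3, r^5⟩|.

|⟨r^3⟩| = 11 and |⟨r^5⟩| = 11, so |H| is a multiple of lcm(11, 11) = 11 and divides |G| = 22.
Closing under the operation: H = {e, r, r^2, r^3, r^4, r^5, r^6, r^7, r^8, r^9, r^10}, so |H| = 11.

11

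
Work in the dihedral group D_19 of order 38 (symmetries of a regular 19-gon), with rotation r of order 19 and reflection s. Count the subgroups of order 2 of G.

19

|G| = 38 and 2 | 38, so subgroups of order 2 are possible by Lagrange.
The subgroups of order 2 are: {e, r^10s}; {e, r^11s}; {e, r^12s}; {e, r^13s}; … (19 in all).
So G has 19 subgroups of order 2.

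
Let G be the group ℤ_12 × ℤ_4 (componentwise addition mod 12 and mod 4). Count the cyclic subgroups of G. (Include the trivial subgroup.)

Group the elements of G by the cyclic subgroup they generate; each cyclic subgroup of order d accounts for φ(d) elements.
Cyclic subgroups by order — order 1: 1; order 2: 3; order 3: 1; order 4: 6; order 6: 3; order 12: 6.
Total: 20.

20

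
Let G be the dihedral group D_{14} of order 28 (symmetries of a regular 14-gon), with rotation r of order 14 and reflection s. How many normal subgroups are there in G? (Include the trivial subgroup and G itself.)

G has 28 subgroups. Checking conjugation-invariance by order — order 1: 1/1 normal; order 2: 1/15 normal; order 4: 0/7 normal; order 7: 1/1 normal; order 14: 3/3 normal; order 28: 1/1 normal.
Total normal subgroups: 7.

7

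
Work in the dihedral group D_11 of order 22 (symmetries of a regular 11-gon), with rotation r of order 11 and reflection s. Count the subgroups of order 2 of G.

|G| = 22 and 2 | 22, so subgroups of order 2 are possible by Lagrange.
The subgroups of order 2 are: {e, r^10s}; {e, r^2s}; {e, r^3s}; {e, r^4s}; … (11 in all).
So G has 11 subgroups of order 2.

11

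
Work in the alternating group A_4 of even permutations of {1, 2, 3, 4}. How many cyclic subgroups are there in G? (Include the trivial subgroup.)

8

A cyclic subgroup of order d is generated by each of its φ(d) elements of order d, so the cyclic subgroups of order d number (#elements of order d)/φ(d).
Cyclic subgroups by order — order 1: 1; order 2: 3; order 3: 4.
Total: 8.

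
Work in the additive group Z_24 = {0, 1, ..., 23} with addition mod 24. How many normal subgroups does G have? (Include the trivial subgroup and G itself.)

8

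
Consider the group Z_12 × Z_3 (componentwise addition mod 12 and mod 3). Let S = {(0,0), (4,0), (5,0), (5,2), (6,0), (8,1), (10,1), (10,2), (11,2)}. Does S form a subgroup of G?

No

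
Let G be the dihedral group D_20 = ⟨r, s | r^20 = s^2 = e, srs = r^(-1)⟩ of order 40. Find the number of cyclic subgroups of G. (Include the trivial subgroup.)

Each element a generates a cyclic subgroup ⟨a⟩; distinct elements may generate the same one (a cyclic group of order d has φ(d) generators).
Cyclic subgroups by order — order 1: 1; order 2: 21; order 4: 1; order 5: 1; order 10: 1; order 20: 1.
Total: 26.

26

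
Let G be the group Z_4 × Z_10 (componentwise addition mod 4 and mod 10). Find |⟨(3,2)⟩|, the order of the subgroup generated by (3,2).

20

The order of (3,2) in Z_4 × Z_10 is lcm(ord(3) in Z_4, ord(2) in Z_10).
ord(3) = 4 and ord(2) = 5, so |⟨(3,2)⟩| = lcm(4, 5) = 20.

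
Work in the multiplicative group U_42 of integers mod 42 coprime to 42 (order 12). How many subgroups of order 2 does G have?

|G| = 12 and 2 | 12, so subgroups of order 2 are possible by Lagrange.
The subgroups of order 2 are: {1, 13}; {1, 29}; {1, 41}.
So G has 3 subgroups of order 2.

3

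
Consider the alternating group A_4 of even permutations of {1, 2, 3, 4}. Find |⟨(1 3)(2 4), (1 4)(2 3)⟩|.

4

|⟨(1 3)(2 4)⟩| = 2 and |⟨(1 4)(2 3)⟩| = 2, so |H| is a multiple of lcm(2, 2) = 2 and divides |G| = 12.
Closing under the operation: H = {e, (1 2)(3 4), (1 3)(2 4), (1 4)(2 3)}, so |H| = 4.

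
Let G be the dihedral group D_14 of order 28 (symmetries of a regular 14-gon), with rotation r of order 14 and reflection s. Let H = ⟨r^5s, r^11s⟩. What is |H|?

14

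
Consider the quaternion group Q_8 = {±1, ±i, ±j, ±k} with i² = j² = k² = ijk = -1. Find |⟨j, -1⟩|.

4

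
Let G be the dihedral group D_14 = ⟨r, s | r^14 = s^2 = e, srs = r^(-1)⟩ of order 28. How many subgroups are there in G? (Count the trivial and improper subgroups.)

|G| = 28, so by Lagrange every subgroup order divides 28. Divisors: 1, 2, 4, 7, 14, 28.
Subgroups by order — order 1: 1; order 2: 15; order 4: 7; order 7: 1; order 14: 3; order 28: 1.
Total: 1 + 15 + 7 + 1 + 3 + 1 = 28.

28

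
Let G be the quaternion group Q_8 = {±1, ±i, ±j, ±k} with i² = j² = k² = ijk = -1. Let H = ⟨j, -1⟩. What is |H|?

|⟨j⟩| = 4 and |⟨-1⟩| = 2, so |H| is a multiple of lcm(4, 2) = 4 and divides |G| = 8.
Closing under the operation: H = {1, -1, j, -j}, so |H| = 4.

4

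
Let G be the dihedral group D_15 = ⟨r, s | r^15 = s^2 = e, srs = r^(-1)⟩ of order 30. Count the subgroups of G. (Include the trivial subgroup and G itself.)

28

|G| = 30, so by Lagrange every subgroup order divides 30. Divisors: 1, 2, 3, 5, 6, 10, 15, 30.
Subgroups by order — order 1: 1; order 2: 15; order 3: 1; order 5: 1; order 6: 5; order 10: 3; order 15: 1; order 30: 1.
Total: 1 + 15 + 1 + 1 + 5 + 3 + 1 + 1 = 28.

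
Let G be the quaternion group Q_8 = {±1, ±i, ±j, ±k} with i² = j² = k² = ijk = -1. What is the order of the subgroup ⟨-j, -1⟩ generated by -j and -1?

|⟨-j⟩| = 4 and |⟨-1⟩| = 2, so |H| is a multiple of lcm(4, 2) = 4 and divides |G| = 8.
Closing under the operation: H = {1, -1, j, -j}, so |H| = 4.

4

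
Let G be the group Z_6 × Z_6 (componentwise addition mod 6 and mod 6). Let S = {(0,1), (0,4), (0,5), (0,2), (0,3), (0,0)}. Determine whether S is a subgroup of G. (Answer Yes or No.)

|S| = 6 divides |G| = 36, consistent with Lagrange.
S contains the identity, every element's inverse is in S, and S is closed under +: it is a subgroup.
In fact S = ⟨(0,1)⟩.

Yes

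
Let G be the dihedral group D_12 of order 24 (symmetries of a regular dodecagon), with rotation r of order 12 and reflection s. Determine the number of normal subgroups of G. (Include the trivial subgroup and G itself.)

G has 34 subgroups. Checking conjugation-invariance by order — order 1: 1/1 normal; order 2: 1/13 normal; order 3: 1/1 normal; order 4: 1/7 normal; order 6: 1/5 normal; order 8: 0/3 normal; order 12: 3/3 normal; order 24: 1/1 normal.
Total normal subgroups: 9.

9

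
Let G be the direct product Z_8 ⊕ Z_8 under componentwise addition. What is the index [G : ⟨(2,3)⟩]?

8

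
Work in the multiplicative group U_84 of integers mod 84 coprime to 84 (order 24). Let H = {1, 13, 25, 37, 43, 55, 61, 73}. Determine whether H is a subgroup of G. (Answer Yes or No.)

No

Closure fails: 37 · 43 = 79 ∉ H. So H is not a subgroup.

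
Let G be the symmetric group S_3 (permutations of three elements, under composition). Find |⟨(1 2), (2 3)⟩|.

|⟨(1 2)⟩| = 2 and |⟨(2 3)⟩| = 2, so |H| is a multiple of lcm(2, 2) = 2 and divides |G| = 6.
Closing {(1 2), (2 3)} under the group operation gives all of G, so |H| = 6.

6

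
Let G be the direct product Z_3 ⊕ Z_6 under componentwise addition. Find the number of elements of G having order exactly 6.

8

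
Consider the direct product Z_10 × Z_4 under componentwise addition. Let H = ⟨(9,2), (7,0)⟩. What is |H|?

|⟨(9,2)⟩| = 10 and |⟨(7,0)⟩| = 10, so |H| is a multiple of lcm(10, 10) = 10 and divides |G| = 40.
Closing under the operation: H = {(0,0), (0,2), (1,0), (1,2), (2,0), (2,2), (3,0), (3,2), (4,0), (4,2), (5,0), (5,2), (6,0), (6,2), (7,0), (7,2), (8,0), (8,2), (9,0), (9,2)}, so |H| = 20.

20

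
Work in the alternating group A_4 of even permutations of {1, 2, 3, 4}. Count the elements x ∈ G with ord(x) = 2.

The elements of order 2 are: (1 2)(3 4), (1 3)(2 4), (1 4)(2 3).
That's 3.

3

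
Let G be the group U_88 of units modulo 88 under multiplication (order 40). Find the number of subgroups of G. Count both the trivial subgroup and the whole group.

|G| = 40, so by Lagrange every subgroup order divides 40. Divisors: 1, 2, 4, 5, 8, 10, 20, 40.
Subgroups by order — order 1: 1; order 2: 7; order 4: 7; order 5: 1; order 8: 1; order 10: 7; order 20: 7; order 40: 1.
Total: 1 + 7 + 7 + 1 + 1 + 7 + 7 + 1 = 32.

32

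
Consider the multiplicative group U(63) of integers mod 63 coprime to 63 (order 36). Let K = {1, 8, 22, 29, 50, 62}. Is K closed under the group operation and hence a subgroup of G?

22 ∈ K but its inverse 43 ∉ K, so K is not a subgroup.

No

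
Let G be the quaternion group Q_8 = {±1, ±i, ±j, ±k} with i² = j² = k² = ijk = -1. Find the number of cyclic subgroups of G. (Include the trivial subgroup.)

Group the elements of G by the cyclic subgroup they generate; each cyclic subgroup of order d accounts for φ(d) elements.
Cyclic subgroups by order — order 1: 1; order 2: 1; order 4: 3.
Total: 5.

5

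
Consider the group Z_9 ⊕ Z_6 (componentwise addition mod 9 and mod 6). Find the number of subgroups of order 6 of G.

|G| = 54 and 6 | 54, so subgroups of order 6 are possible by Lagrange.
The subgroups of order 6 are: {(0,0), (0,1), (0,2), (0,3), (0,4), (0,5)}; {(0,0), (0,3), (3,0), (3,3), (6,0), (6,3)}; {(0,0), (0,3), (3,1), (3,4), (6,2), (6,5)}; {(0,0), (0,3), (3,2), (3,5), (6,1), (6,4)}.
So G has 4 subgroups of order 6.

4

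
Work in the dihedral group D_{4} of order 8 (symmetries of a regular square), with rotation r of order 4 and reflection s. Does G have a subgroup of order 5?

5 does not divide |G| = 8, so by Lagrange no subgroup of order 5 exists.

No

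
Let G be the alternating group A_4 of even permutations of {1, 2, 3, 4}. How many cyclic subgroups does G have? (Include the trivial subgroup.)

8

A cyclic subgroup of order d is generated by each of its φ(d) elements of order d, so the cyclic subgroups of order d number (#elements of order d)/φ(d).
Cyclic subgroups by order — order 1: 1; order 2: 3; order 3: 4.
Total: 8.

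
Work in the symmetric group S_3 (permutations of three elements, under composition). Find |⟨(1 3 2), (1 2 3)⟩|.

|⟨(1 3 2)⟩| = 3 and |⟨(1 2 3)⟩| = 3, so |H| is a multiple of lcm(3, 3) = 3 and divides |G| = 6.
Closing under the operation: H = {e, (1 2 3), (1 3 2)}, so |H| = 3.

3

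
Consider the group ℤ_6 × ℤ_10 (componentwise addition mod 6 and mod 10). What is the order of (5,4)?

30

The order of (5,4) in Z_6 × Z_10 is lcm(ord(5) in Z_6, ord(4) in Z_10).
ord(5) = 6 and ord(4) = 5, so |⟨(5,4)⟩| = lcm(6, 5) = 30.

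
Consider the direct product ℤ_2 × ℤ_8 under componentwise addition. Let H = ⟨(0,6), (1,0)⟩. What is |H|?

8

|⟨(0,6)⟩| = 4 and |⟨(1,0)⟩| = 2, so |H| is a multiple of lcm(4, 2) = 4 and divides |G| = 16.
Closing under the operation: H = {(0,0), (0,2), (0,4), (0,6), (1,0), (1,2), (1,4), (1,6)}, so |H| = 8.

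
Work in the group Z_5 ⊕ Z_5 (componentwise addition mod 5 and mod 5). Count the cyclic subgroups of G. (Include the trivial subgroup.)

Each element a generates a cyclic subgroup ⟨a⟩; distinct elements may generate the same one (a cyclic group of order d has φ(d) generators).
Cyclic subgroups by order — order 1: 1; order 5: 6.
Total: 7.

7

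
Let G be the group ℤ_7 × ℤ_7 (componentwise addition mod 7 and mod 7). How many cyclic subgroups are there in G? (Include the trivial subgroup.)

Each element a generates a cyclic subgroup ⟨a⟩; distinct elements may generate the same one (a cyclic group of order d has φ(d) generators).
Cyclic subgroups by order — order 1: 1; order 7: 8.
Total: 9.

9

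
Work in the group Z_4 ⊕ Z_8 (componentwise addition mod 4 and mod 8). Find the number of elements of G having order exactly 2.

3

An element (a,b) has order lcm(ord(a), ord(b)); count pairs with lcm equal to 2.
Enumerating gives 3 such elements.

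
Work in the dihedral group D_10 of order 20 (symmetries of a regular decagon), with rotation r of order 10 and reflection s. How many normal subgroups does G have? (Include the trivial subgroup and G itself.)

7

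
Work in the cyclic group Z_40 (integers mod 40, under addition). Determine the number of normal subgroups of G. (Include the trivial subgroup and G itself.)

8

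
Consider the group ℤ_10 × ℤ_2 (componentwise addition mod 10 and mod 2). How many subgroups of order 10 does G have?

3

|G| = 20 and 10 | 20, so subgroups of order 10 are possible by Lagrange.
The subgroups of order 10 are: {(0,0), (0,1), (2,0), (2,1), (4,0), (4,1), (6,0), (6,1), (8,0), (8,1)}; {(0,0), (1,0), (2,0), (3,0), (4,0), (5,0), (6,0), (7,0), (8,0), (9,0)}; {(0,0), (1,1), (2,0), (3,1), (4,0), (5,1), (6,0), (7,1), (8,0), (9,1)}.
So G has 3 subgroups of order 10.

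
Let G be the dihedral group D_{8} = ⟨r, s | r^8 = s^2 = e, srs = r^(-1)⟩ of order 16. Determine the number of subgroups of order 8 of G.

3

|G| = 16 and 8 | 16, so subgroups of order 8 are possible by Lagrange.
The subgroups of order 8 are: {e, r, r^2, r^3, r^4, r^5, r^6, r^7}; {e, r^2, r^4, r^6, s, r^2s, r^4s, r^6s}; {e, r^2, r^4, r^6, rs, r^3s, r^5s, r^7s}.
So G has 3 subgroups of order 8.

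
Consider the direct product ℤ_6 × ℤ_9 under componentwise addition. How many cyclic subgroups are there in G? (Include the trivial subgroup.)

A cyclic subgroup of order d is generated by each of its φ(d) elements of order d, so the cyclic subgroups of order d number (#elements of order d)/φ(d).
Cyclic subgroups by order — order 1: 1; order 2: 1; order 3: 4; order 6: 4; order 9: 3; order 18: 3.
Total: 16.

16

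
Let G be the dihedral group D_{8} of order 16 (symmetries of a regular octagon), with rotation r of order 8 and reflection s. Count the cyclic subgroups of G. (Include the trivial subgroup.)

Group the elements of G by the cyclic subgroup they generate; each cyclic subgroup of order d accounts for φ(d) elements.
Cyclic subgroups by order — order 1: 1; order 2: 9; order 4: 1; order 8: 1.
Total: 12.

12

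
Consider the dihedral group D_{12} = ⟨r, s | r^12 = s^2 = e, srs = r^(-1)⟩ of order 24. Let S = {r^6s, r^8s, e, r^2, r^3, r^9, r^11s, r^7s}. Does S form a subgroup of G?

r^2 ∈ S but its inverse r^10 ∉ S, so S is not a subgroup.

No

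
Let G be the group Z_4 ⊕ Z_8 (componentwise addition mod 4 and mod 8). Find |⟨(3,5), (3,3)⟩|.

16

|⟨(3,5)⟩| = 8 and |⟨(3,3)⟩| = 8, so |H| is a multiple of lcm(8, 8) = 8 and divides |G| = 32.
Closing under the operation: H = {(0,0), (0,2), (0,4), (0,6), (1,1), (1,3), (1,5), (1,7), (2,0), (2,2), (2,4), (2,6), (3,1), (3,3), (3,5), (3,7)}, so |H| = 16.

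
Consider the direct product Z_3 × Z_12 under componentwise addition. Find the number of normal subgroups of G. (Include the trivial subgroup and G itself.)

18

G is abelian, so every subgroup is normal.
G has 18 subgroups in total, hence 18 normal subgroups.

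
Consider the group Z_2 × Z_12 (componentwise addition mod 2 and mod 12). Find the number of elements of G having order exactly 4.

An element (a,b) has order lcm(ord(a), ord(b)); count pairs with lcm equal to 4.
Enumerating gives 4 such elements.

4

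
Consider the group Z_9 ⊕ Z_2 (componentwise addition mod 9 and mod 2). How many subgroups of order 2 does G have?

1

|G| = 18 and 2 | 18, so subgroups of order 2 are possible by Lagrange.
The subgroups of order 2 are: {(0,0), (0,1)}.
So G has 1 subgroup of order 2.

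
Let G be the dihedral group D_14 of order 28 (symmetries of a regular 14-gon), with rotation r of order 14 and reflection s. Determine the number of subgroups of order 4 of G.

|G| = 28 and 4 | 28, so subgroups of order 4 are possible by Lagrange.
The subgroups of order 4 are: {e, r^7, r^3s, r^10s}; {e, r^7, r^4s, r^11s}; {e, r^7, r^5s, r^12s}; {e, r^7, r^6s, r^13s}; … (7 in all).
So G has 7 subgroups of order 4.

7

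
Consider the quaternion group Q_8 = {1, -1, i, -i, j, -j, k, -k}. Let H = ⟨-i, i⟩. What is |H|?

|⟨-i⟩| = 4 and |⟨i⟩| = 4, so |H| is a multiple of lcm(4, 4) = 4 and divides |G| = 8.
Closing under the operation: H = {1, -1, i, -i}, so |H| = 4.

4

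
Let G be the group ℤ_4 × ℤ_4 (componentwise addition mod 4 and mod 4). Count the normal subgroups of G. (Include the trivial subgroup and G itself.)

15

G is abelian, so every subgroup is normal.
G has 15 subgroups in total, hence 15 normal subgroups.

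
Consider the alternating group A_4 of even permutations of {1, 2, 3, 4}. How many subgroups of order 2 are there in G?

3

|G| = 12 and 2 | 12, so subgroups of order 2 are possible by Lagrange.
The subgroups of order 2 are: {e, (1 2)(3 4)}; {e, (1 3)(2 4)}; {e, (1 4)(2 3)}.
So G has 3 subgroups of order 2.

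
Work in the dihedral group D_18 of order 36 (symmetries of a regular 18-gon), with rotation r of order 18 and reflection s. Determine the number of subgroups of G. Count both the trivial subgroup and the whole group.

45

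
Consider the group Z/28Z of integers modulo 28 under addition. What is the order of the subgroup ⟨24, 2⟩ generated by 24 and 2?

14

|⟨24⟩| = 7 and |⟨2⟩| = 14, so |H| is a multiple of lcm(7, 14) = 14 and divides |G| = 28.
Closing under the operation: H = {0, 2, 4, 6, 8, 10, 12, 14, 16, 18, 20, 22, 24, 26}, so |H| = 14.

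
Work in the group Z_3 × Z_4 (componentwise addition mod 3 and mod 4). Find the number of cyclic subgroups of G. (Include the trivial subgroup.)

6

A cyclic subgroup of order d is generated by each of its φ(d) elements of order d, so the cyclic subgroups of order d number (#elements of order d)/φ(d).
Cyclic subgroups by order — order 1: 1; order 2: 1; order 3: 1; order 4: 1; order 6: 1; order 12: 1.
Total: 6.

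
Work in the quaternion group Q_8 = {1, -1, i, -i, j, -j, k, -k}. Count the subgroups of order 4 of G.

3

|G| = 8 and 4 | 8, so subgroups of order 4 are possible by Lagrange.
The subgroups of order 4 are: {1, -1, i, -i}; {1, -1, j, -j}; {1, -1, k, -k}.
So G has 3 subgroups of order 4.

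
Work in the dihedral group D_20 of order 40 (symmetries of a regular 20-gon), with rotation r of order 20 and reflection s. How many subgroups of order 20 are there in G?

3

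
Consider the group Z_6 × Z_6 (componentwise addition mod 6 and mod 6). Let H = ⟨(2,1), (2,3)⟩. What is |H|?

18

|⟨(2,1)⟩| = 6 and |⟨(2,3)⟩| = 6, so |H| is a multiple of lcm(6, 6) = 6 and divides |G| = 36.
Closing under the operation: H = {(0,0), (0,1), (0,2), (0,3), (0,4), (0,5), (2,0), (2,1), (2,2), (2,3), (2,4), (2,5), (4,0), (4,1), (4,2), (4,3), (4,4), (4,5)}, so |H| = 18.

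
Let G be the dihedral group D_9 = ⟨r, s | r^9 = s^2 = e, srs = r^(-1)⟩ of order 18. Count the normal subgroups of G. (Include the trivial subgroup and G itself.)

4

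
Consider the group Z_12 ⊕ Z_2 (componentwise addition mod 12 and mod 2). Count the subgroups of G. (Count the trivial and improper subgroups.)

|G| = 24, so by Lagrange every subgroup order divides 24. Divisors: 1, 2, 3, 4, 6, 8, 12, 24.
Subgroups by order — order 1: 1; order 2: 3; order 3: 1; order 4: 3; order 6: 3; order 8: 1; order 12: 3; order 24: 1.
Total: 1 + 3 + 1 + 3 + 3 + 1 + 3 + 1 = 16.

16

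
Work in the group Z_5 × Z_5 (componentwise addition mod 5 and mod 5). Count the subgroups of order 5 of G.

6

|G| = 25 and 5 | 25, so subgroups of order 5 are possible by Lagrange.
The subgroups of order 5 are: {(0,0), (0,1), (0,2), (0,3), (0,4)}; {(0,0), (1,0), (2,0), (3,0), (4,0)}; {(0,0), (1,1), (2,2), (3,3), (4,4)}; {(0,0), (1,2), (2,4), (3,1), (4,3)}; … (6 in all).
So G has 6 subgroups of order 5.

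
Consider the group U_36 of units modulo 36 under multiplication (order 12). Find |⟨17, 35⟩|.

4

|⟨17⟩| = 2 and |⟨35⟩| = 2, so |H| is a multiple of lcm(2, 2) = 2 and divides |G| = 12.
Closing under the operation: H = {1, 17, 19, 35}, so |H| = 4.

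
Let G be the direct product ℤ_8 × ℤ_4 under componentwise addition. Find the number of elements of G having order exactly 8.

An element (a,b) has order lcm(ord(a), ord(b)); count pairs with lcm equal to 8.
Enumerating gives 16 such elements.

16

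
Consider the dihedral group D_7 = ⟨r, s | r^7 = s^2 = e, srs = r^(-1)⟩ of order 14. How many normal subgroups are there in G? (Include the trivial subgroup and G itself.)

3

G has 10 subgroups. Checking conjugation-invariance by order — order 1: 1/1 normal; order 2: 0/7 normal; order 7: 1/1 normal; order 14: 1/1 normal.
Total normal subgroups: 3.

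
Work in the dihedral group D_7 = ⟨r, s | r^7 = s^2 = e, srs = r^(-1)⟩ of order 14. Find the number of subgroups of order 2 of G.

7

|G| = 14 and 2 | 14, so subgroups of order 2 are possible by Lagrange.
The subgroups of order 2 are: {e, r^2s}; {e, r^3s}; {e, r^4s}; {e, r^5s}; … (7 in all).
So G has 7 subgroups of order 2.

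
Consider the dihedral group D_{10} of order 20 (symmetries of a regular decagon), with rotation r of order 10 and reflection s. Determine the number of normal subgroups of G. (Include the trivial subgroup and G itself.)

G has 22 subgroups. Checking conjugation-invariance by order — order 1: 1/1 normal; order 2: 1/11 normal; order 4: 0/5 normal; order 5: 1/1 normal; order 10: 3/3 normal; order 20: 1/1 normal.
Total normal subgroups: 7.

7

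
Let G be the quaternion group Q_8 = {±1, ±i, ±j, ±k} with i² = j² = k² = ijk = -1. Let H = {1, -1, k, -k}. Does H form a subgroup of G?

|H| = 4 divides |G| = 8, consistent with Lagrange.
H contains the identity, every element's inverse is in H, and H is closed under ·: it is a subgroup.
In fact H = ⟨-k⟩.

Yes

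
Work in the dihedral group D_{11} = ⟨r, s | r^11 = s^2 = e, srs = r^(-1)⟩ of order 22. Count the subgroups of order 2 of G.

|G| = 22 and 2 | 22, so subgroups of order 2 are possible by Lagrange.
The subgroups of order 2 are: {e, r^10s}; {e, r^2s}; {e, r^3s}; {e, r^4s}; … (11 in all).
So G has 11 subgroups of order 2.

11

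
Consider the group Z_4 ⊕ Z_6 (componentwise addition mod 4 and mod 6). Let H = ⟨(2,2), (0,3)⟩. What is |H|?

|⟨(2,2)⟩| = 6 and |⟨(0,3)⟩| = 2, so |H| is a multiple of lcm(6, 2) = 6 and divides |G| = 24.
Closing under the operation: H = {(0,0), (0,1), (0,2), (0,3), (0,4), (0,5), (2,0), (2,1), (2,2), (2,3), (2,4), (2,5)}, so |H| = 12.

12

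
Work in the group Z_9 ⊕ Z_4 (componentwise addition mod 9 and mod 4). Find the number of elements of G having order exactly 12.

4

An element (a,b) has order lcm(ord(a), ord(b)); count pairs with lcm equal to 12.
Enumerating gives 4 such elements.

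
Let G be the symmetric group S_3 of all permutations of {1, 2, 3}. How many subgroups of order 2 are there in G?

3

|G| = 6 and 2 | 6, so subgroups of order 2 are possible by Lagrange.
The subgroups of order 2 are: {e, (1 2)}; {e, (1 3)}; {e, (2 3)}.
So G has 3 subgroups of order 2.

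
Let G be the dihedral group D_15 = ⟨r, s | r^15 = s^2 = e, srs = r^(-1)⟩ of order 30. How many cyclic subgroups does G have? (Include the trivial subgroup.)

19

Group the elements of G by the cyclic subgroup they generate; each cyclic subgroup of order d accounts for φ(d) elements.
Cyclic subgroups by order — order 1: 1; order 2: 15; order 3: 1; order 5: 1; order 15: 1.
Total: 19.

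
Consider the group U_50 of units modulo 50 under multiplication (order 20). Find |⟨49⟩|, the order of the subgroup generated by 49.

2

Compute successive powers of 49 mod 50: 49, 1; 49^2 ≡ 1 (mod 50).
So |⟨49⟩| = 2.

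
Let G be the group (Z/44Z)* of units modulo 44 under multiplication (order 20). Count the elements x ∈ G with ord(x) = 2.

The elements of order 2 are: 21, 23, 43.
That's 3.

3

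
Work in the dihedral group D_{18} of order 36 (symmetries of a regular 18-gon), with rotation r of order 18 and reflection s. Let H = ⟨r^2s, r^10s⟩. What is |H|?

18

|⟨r^2s⟩| = 2 and |⟨r^10s⟩| = 2, so |H| is a multiple of lcm(2, 2) = 2 and divides |G| = 36.
Closing under the operation: H = {e, r^2, r^4, r^6, r^8, r^10, r^12, r^14, r^16, s, r^2s, r^4s, r^6s, r^8s, r^10s, r^12s, r^14s, r^16s}, so |H| = 18.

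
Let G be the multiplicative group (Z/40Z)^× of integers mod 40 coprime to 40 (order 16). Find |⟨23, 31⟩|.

8

|⟨23⟩| = 4 and |⟨31⟩| = 2, so |H| is a multiple of lcm(4, 2) = 4 and divides |G| = 16.
Closing under the operation: H = {1, 7, 9, 17, 23, 31, 33, 39}, so |H| = 8.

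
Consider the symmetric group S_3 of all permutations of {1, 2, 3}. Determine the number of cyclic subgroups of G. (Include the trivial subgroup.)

5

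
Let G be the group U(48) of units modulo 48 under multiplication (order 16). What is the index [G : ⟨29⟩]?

|⟨29⟩| = 4 and |G| = 16.
By Lagrange, [G : H] = |G|/|H| = 16/4 = 4.

4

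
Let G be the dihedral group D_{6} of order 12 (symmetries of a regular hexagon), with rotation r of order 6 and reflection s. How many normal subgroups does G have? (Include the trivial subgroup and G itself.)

7

G has 16 subgroups. Checking conjugation-invariance by order — order 1: 1/1 normal; order 2: 1/7 normal; order 3: 1/1 normal; order 4: 0/3 normal; order 6: 3/3 normal; order 12: 1/1 normal.
Total normal subgroups: 7.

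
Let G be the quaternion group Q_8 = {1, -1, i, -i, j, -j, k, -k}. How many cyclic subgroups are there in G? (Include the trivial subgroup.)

5

Each element a generates a cyclic subgroup ⟨a⟩; distinct elements may generate the same one (a cyclic group of order d has φ(d) generators).
Cyclic subgroups by order — order 1: 1; order 2: 1; order 4: 3.
Total: 5.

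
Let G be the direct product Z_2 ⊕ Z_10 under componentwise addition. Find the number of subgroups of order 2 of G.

|G| = 20 and 2 | 20, so subgroups of order 2 are possible by Lagrange.
The subgroups of order 2 are: {(0,0), (0,5)}; {(0,0), (1,0)}; {(0,0), (1,5)}.
So G has 3 subgroups of order 2.

3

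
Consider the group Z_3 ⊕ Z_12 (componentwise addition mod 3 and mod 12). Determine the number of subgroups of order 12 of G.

4

|G| = 36 and 12 | 36, so subgroups of order 12 are possible by Lagrange.
The subgroups of order 12 are: {(0,0), (0,1), (0,2), (0,3), (0,4), (0,5), (0,6), (0,7), (0,8), (0,9), (0,10), (0,11)}; {(0,0), (0,3), (0,6), (0,9), (1,0), (1,3), (1,6), (1,9), (2,0), (2,3), (2,6), (2,9)}; {(0,0), (0,3), (0,6), (0,9), (1,1), (1,4), (1,7), (1,10), (2,2), (2,5), (2,8), (2,11)}; {(0,0), (0,3), (0,6), (0,9), (1,2), (1,5), (1,8), (1,11), (2,1), (2,4), (2,7), (2,10)}.
So G has 4 subgroups of order 12.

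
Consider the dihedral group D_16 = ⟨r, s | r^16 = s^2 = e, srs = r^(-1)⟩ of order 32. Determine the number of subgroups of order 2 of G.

|G| = 32 and 2 | 32, so subgroups of order 2 are possible by Lagrange.
The subgroups of order 2 are: {e, r^10s}; {e, r^11s}; {e, r^12s}; {e, r^13s}; … (17 in all).
So G has 17 subgroups of order 2.

17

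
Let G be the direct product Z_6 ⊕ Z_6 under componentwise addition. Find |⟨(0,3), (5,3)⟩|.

|⟨(0,3)⟩| = 2 and |⟨(5,3)⟩| = 6, so |H| is a multiple of lcm(2, 6) = 6 and divides |G| = 36.
Closing under the operation: H = {(0,0), (0,3), (1,0), (1,3), (2,0), (2,3), (3,0), (3,3), (4,0), (4,3), (5,0), (5,3)}, so |H| = 12.

12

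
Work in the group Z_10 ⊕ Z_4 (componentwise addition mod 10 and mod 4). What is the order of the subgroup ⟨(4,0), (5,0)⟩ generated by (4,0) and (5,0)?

10

|⟨(4,0)⟩| = 5 and |⟨(5,0)⟩| = 2, so |H| is a multiple of lcm(5, 2) = 10 and divides |G| = 40.
Closing under the operation: H = {(0,0), (1,0), (2,0), (3,0), (4,0), (5,0), (6,0), (7,0), (8,0), (9,0)}, so |H| = 10.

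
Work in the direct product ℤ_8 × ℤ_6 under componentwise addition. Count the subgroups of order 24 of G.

3

|G| = 48 and 24 | 48, so subgroups of order 24 are possible by Lagrange.
The subgroups of order 24 are: {(0,0), (0,1), (0,2), (0,3), (0,4), (0,5), (2,0), (2,1), (2,2), (2,3), (2,4), (2,5), (4,0), (4,1), (4,2), (4,3), (4,4), (4,5), (6,0), (6,1), (6,2), (6,3), (6,4), (6,5)}; {(0,0), (0,2), (0,4), (1,0), (1,2), (1,4), (2,0), (2,2), (2,4), (3,0), (3,2), (3,4), (4,0), (4,2), (4,4), (5,0), (5,2), (5,4), (6,0), (6,2), (6,4), (7,0), (7,2), (7,4)}; {(0,0), (0,2), (0,4), (1,1), (1,3), (1,5), (2,0), (2,2), (2,4), (3,1), (3,3), (3,5), (4,0), (4,2), (4,4), (5,1), (5,3), (5,5), (6,0), (6,2), (6,4), (7,1), (7,3), (7,5)}.
So G has 3 subgroups of order 24.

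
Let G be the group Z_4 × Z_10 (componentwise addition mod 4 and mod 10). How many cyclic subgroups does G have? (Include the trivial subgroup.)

Each element a generates a cyclic subgroup ⟨a⟩; distinct elements may generate the same one (a cyclic group of order d has φ(d) generators).
Cyclic subgroups by order — order 1: 1; order 2: 3; order 4: 2; order 5: 1; order 10: 3; order 20: 2.
Total: 12.

12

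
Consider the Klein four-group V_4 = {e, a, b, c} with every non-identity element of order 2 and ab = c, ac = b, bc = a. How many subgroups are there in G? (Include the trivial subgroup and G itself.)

5

|G| = 4, so by Lagrange every subgroup order divides 4. Divisors: 1, 2, 4.
Subgroups by order — order 1: 1; order 2: 3; order 4: 1.
Total: 1 + 3 + 1 = 5.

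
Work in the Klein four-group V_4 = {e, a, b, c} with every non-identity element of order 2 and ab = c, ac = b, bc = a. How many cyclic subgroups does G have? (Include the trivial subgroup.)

Group the elements of G by the cyclic subgroup they generate; each cyclic subgroup of order d accounts for φ(d) elements.
Cyclic subgroups by order — order 1: 1; order 2: 3.
Total: 4.

4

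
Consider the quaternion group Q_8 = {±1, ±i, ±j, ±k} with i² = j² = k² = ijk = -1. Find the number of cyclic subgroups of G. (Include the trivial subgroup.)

Each element a generates a cyclic subgroup ⟨a⟩; distinct elements may generate the same one (a cyclic group of order d has φ(d) generators).
Cyclic subgroups by order — order 1: 1; order 2: 1; order 4: 3.
Total: 5.

5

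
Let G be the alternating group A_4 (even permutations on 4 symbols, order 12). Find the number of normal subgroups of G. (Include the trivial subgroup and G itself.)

G has 10 subgroups. Checking conjugation-invariance by order — order 1: 1/1 normal; order 2: 0/3 normal; order 3: 0/4 normal; order 4: 1/1 normal; order 12: 1/1 normal.
Total normal subgroups: 3.

3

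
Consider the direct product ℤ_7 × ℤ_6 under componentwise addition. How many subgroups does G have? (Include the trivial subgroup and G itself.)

8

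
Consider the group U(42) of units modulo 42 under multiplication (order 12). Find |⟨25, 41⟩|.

6

|⟨25⟩| = 3 and |⟨41⟩| = 2, so |H| is a multiple of lcm(3, 2) = 6 and divides |G| = 12.
Closing under the operation: H = {1, 5, 17, 25, 37, 41}, so |H| = 6.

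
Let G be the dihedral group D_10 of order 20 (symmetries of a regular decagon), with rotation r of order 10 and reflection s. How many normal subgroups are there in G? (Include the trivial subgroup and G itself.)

G has 22 subgroups. Checking conjugation-invariance by order — order 1: 1/1 normal; order 2: 1/11 normal; order 4: 0/5 normal; order 5: 1/1 normal; order 10: 3/3 normal; order 20: 1/1 normal.
Total normal subgroups: 7.

7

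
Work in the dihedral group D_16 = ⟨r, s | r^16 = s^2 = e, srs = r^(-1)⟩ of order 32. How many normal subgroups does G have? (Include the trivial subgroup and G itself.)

8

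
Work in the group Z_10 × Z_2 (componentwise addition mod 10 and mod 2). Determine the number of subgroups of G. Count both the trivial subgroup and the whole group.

10

|G| = 20, so by Lagrange every subgroup order divides 20. Divisors: 1, 2, 4, 5, 10, 20.
Subgroups by order — order 1: 1; order 2: 3; order 4: 1; order 5: 1; order 10: 3; order 20: 1.
Total: 1 + 3 + 1 + 1 + 3 + 1 = 10.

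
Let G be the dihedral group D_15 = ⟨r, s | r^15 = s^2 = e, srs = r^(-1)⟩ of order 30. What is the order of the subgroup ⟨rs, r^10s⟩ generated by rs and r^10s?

10

|⟨rs⟩| = 2 and |⟨r^10s⟩| = 2, so |H| is a multiple of lcm(2, 2) = 2 and divides |G| = 30.
Closing under the operation: H = {e, r^3, r^6, r^9, r^12, rs, r^4s, r^7s, r^10s, r^13s}, so |H| = 10.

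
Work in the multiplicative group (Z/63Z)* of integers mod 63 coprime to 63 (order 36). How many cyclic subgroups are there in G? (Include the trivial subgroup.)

20

Group the elements of G by the cyclic subgroup they generate; each cyclic subgroup of order d accounts for φ(d) elements.
Cyclic subgroups by order — order 1: 1; order 2: 3; order 3: 4; order 6: 12.
Total: 20.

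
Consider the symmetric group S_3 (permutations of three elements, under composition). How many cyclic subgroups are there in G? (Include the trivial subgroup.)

5

A cyclic subgroup of order d is generated by each of its φ(d) elements of order d, so the cyclic subgroups of order d number (#elements of order d)/φ(d).
Cyclic subgroups by order — order 1: 1; order 2: 3; order 3: 1.
Total: 5.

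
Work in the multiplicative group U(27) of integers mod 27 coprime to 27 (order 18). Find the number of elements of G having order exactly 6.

2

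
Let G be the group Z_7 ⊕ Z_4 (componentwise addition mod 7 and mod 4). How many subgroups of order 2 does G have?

1

|G| = 28 and 2 | 28, so subgroups of order 2 are possible by Lagrange.
The subgroups of order 2 are: {(0,0), (0,2)}.
So G has 1 subgroup of order 2.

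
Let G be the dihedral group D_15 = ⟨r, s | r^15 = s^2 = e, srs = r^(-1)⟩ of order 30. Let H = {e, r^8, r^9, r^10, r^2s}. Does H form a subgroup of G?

No

r^9 ∈ H but its inverse r^6 ∉ H, so H is not a subgroup.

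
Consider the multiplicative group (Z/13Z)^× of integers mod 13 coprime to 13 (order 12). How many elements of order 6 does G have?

2

The elements of order 6 are: 4, 10.
That's 2.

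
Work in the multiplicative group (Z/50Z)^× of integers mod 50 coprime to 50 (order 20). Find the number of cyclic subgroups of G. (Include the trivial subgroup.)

6

Group the elements of G by the cyclic subgroup they generate; each cyclic subgroup of order d accounts for φ(d) elements.
Cyclic subgroups by order — order 1: 1; order 2: 1; order 4: 1; order 5: 1; order 10: 1; order 20: 1.
Total: 6.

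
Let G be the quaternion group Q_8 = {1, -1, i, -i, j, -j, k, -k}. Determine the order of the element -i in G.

4

Computing powers of -i: the smallest k with (-i)^k = e is k = 4.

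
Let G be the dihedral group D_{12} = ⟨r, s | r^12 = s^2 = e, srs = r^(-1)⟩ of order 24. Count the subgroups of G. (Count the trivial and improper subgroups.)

34

|G| = 24, so by Lagrange every subgroup order divides 24. Divisors: 1, 2, 3, 4, 6, 8, 12, 24.
Subgroups by order — order 1: 1; order 2: 13; order 3: 1; order 4: 7; order 6: 5; order 8: 3; order 12: 3; order 24: 1.
Total: 1 + 13 + 1 + 7 + 5 + 3 + 3 + 1 = 34.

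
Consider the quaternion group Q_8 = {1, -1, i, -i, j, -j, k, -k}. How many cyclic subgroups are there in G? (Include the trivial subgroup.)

5

Each element a generates a cyclic subgroup ⟨a⟩; distinct elements may generate the same one (a cyclic group of order d has φ(d) generators).
Cyclic subgroups by order — order 1: 1; order 2: 1; order 4: 3.
Total: 5.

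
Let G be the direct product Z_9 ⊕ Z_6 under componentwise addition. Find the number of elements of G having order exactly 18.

An element (a,b) has order lcm(ord(a), ord(b)); count pairs with lcm equal to 18.
Enumerating gives 18 such elements.

18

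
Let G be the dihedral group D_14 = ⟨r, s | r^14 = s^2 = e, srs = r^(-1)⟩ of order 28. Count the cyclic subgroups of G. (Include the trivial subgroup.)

Group the elements of G by the cyclic subgroup they generate; each cyclic subgroup of order d accounts for φ(d) elements.
Cyclic subgroups by order — order 1: 1; order 2: 15; order 7: 1; order 14: 1.
Total: 18.

18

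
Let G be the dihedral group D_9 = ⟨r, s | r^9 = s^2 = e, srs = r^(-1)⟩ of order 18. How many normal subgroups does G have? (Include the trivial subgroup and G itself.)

4

G has 16 subgroups. Checking conjugation-invariance by order — order 1: 1/1 normal; order 2: 0/9 normal; order 3: 1/1 normal; order 6: 0/3 normal; order 9: 1/1 normal; order 18: 1/1 normal.
Total normal subgroups: 4.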